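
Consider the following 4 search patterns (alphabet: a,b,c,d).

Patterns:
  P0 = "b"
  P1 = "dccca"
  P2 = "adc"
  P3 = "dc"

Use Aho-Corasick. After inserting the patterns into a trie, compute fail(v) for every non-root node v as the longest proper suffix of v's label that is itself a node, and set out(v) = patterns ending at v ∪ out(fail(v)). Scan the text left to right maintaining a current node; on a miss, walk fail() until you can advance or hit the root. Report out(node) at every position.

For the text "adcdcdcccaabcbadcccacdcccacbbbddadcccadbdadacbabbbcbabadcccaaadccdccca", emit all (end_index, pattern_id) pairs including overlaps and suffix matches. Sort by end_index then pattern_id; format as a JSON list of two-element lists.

Build automaton:
Trie nodes:
  n0 'ε': a→7 b→1 d→2
  n1 'b': ·  [P0 ends]
  n2 'd': c→3
  n3 'dc': c→4  [P3 ends]
  n4 'dcc': c→5
  n5 'dccc': a→6
  n6 'dccca': ·  [P1 ends]
  n7 'a': d→8
  n8 'ad': c→9
  n9 'adc': ·  [P2 ends]

Failure links (BFS by depth):
  fail(1) 'b': from fail(0)=0 chase 'b': 0 ⇒ 0;  out={0}∪out(0)={0}
  fail(2) 'd': from fail(0)=0 chase 'd': 0 ⇒ 0;  out=∅∪out(0)=∅
  fail(7) 'a': from fail(0)=0 chase 'a': 0 ⇒ 0;  out=∅∪out(0)=∅
  fail(3) 'dc': from fail(2)=0 chase 'c': 0 ⇒ 0;  out={3}∪out(0)={3}
  fail(8) 'ad': from fail(7)=0 chase 'd': 0 ⇒ 2;  out=∅∪out(2)=∅
  fail(4) 'dcc': from fail(3)=0 chase 'c': 0 ⇒ 0;  out=∅∪out(0)=∅
  fail(9) 'adc': from fail(8)=2 chase 'c': 2 ⇒ 3;  out={2}∪out(3)={2,3}
  fail(5) 'dccc': from fail(4)=0 chase 'c': 0 ⇒ 0;  out=∅∪out(0)=∅
  fail(6) 'dccca': from fail(5)=0 chase 'a': 0 ⇒ 7;  out={1}∪out(7)={1}

Scan:
i=0 'a': node 0→7
i=1 'd': node 7→8
i=2 'c': node 8→9  ** P2@[0:2],P3@[1:2]
i=3 'd': node 9→2 ·f
i=4 'c': node 2→3  ** P3@[3:4]
i=5 'd': node 3→2 ·f
i=6 'c': node 2→3  ** P3@[5:6]
i=7 'c': node 3→4
i=8 'c': node 4→5
i=9 'a': node 5→6  ** P1@[5:9]
i=10 'a': node 6→7 ·f
i=11 'b': node 7→1 ·f  ** P0@[11:11]
i=12 'c': node 1→0 ·f
i=13 'b': node 0→1  ** P0@[13:13]
i=14 'a': node 1→7 ·f
i=15 'd': node 7→8
i=16 'c': node 8→9  ** P2@[14:16],P3@[15:16]
i=17 'c': node 9→4 ·f
i=18 'c': node 4→5
i=19 'a': node 5→6  ** P1@[15:19]
i=20 'c': node 6→0 ·f
i=21 'd': node 0→2
i=22 'c': node 2→3  ** P3@[21:22]
i=23 'c': node 3→4
i=24 'c': node 4→5
i=25 'a': node 5→6  ** P1@[21:25]
i=26 'c': node 6→0 ·f
i=27 'b': node 0→1  ** P0@[27:27]
i=28 'b': node 1→1 ·f  ** P0@[28:28]
i=29 'b': node 1→1 ·f  ** P0@[29:29]
i=30 'd': node 1→2 ·f
i=31 'd': node 2→2 ·f
i=32 'a': node 2→7 ·f
i=33 'd': node 7→8
i=34 'c': node 8→9  ** P2@[32:34],P3@[33:34]
i=35 'c': node 9→4 ·f
i=36 'c': node 4→5
i=37 'a': node 5→6  ** P1@[33:37]
i=38 'd': node 6→8 ·f
i=39 'b': node 8→1 ·f  ** P0@[39:39]
i=40 'd': node 1→2 ·f
i=41 'a': node 2→7 ·f
i=42 'd': node 7→8
i=43 'a': node 8→7 ·f
i=44 'c': node 7→0 ·f
i=45 'b': node 0→1  ** P0@[45:45]
i=46 'a': node 1→7 ·f
i=47 'b': node 7→1 ·f  ** P0@[47:47]
i=48 'b': node 1→1 ·f  ** P0@[48:48]
i=49 'b': node 1→1 ·f  ** P0@[49:49]
i=50 'c': node 1→0 ·f
i=51 'b': node 0→1  ** P0@[51:51]
i=52 'a': node 1→7 ·f
i=53 'b': node 7→1 ·f  ** P0@[53:53]
i=54 'a': node 1→7 ·f
i=55 'd': node 7→8
i=56 'c': node 8→9  ** P2@[54:56],P3@[55:56]
i=57 'c': node 9→4 ·f
i=58 'c': node 4→5
i=59 'a': node 5→6  ** P1@[55:59]
i=60 'a': node 6→7 ·f
i=61 'a': node 7→7 ·f
i=62 'd': node 7→8
i=63 'c': node 8→9  ** P2@[61:63],P3@[62:63]
i=64 'c': node 9→4 ·f
i=65 'd': node 4→2 ·f
i=66 'c': node 2→3  ** P3@[65:66]
i=67 'c': node 3→4
i=68 'c': node 4→5
i=69 'a': node 5→6  ** P1@[65:69]

All matches (sorted): [[2,2],[2,3],[4,3],[6,3],[9,1],[11,0],[13,0],[16,2],[16,3],[19,1],[22,3],[25,1],[27,0],[28,0],[29,0],[34,2],[34,3],[37,1],[39,0],[45,0],[47,0],[48,0],[49,0],[51,0],[53,0],[56,2],[56,3],[59,1],[63,2],[63,3],[66,3],[69,1]]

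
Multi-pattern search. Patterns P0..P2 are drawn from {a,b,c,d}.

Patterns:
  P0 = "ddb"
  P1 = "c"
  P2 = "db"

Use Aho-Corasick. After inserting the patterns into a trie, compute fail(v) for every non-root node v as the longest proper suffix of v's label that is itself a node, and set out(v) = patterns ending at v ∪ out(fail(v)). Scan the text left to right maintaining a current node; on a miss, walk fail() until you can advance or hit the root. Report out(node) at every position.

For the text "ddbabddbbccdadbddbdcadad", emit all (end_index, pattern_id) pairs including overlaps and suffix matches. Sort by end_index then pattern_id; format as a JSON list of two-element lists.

Construct AC machine:
Trie (insert patterns):
  n0 'ε': c→4 d→1
  n1 'd': b→5 d→2
  n2 'dd': b→3
  n3 'ddb': ·  ←P0
  n4 'c': ·  ←P1
  n5 'db': ·  ←P2

Failure links (BFS by depth):
  fail(1) 'd': from fail(0)=0 chase 'd': 0 ⇒ 0;  out=∅∪out(0)=∅
  fail(4) 'c': from fail(0)=0 chase 'c': 0 ⇒ 0;  out={1}∪out(0)={1}
  fail(2) 'dd': from fail(1)=0 chase 'd': 0 ⇒ 1;  out=∅∪out(1)=∅
  fail(5) 'db': from fail(1)=0 chase 'b': 0 ⇒ 0;  out={2}∪out(0)={2}
  fail(3) 'ddb': from fail(2)=1 chase 'b': 1 ⇒ 5;  out={0}∪out(5)={0,2}

Scan:
pos 0 'd': at 1
pos 1 'd': at 2
pos 2 'b': at 3  emit P0@[0:2],P2@[1:2]
pos 3 'a': at 0 (via fail)
pos 4 'b': at 0
pos 5 'd': at 1
pos 6 'd': at 2
pos 7 'b': at 3  emit P0@[5:7],P2@[6:7]
pos 8 'b': at 0 (via fail)
pos 9 'c': at 4  emit P1@[9:9]
pos 10 'c': at 4 (via fail)  emit P1@[10:10]
pos 11 'd': at 1 (via fail)
pos 12 'a': at 0 (via fail)
pos 13 'd': at 1
pos 14 'b': at 5  emit P2@[13:14]
pos 15 'd': at 1 (via fail)
pos 16 'd': at 2
pos 17 'b': at 3  emit P0@[15:17],P2@[16:17]
pos 18 'd': at 1 (via fail)
pos 19 'c': at 4 (via fail)  emit P1@[19:19]
pos 20 'a': at 0 (via fail)
pos 21 'd': at 1
pos 22 'a': at 0 (via fail)
pos 23 'd': at 1

Matches: [[2,0],[2,2],[7,0],[7,2],[9,1],[10,1],[14,2],[17,0],[17,2],[19,1]]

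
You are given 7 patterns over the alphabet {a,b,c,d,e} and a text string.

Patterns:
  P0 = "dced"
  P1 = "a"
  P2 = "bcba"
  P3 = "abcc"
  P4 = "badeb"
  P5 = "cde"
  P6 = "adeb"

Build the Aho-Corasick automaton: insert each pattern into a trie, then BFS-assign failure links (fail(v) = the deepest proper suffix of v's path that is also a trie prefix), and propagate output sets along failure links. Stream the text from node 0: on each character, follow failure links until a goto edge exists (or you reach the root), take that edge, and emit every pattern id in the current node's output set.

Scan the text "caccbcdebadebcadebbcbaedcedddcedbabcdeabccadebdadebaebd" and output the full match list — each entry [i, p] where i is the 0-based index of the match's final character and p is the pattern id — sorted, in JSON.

Construct AC machine:
Trie nodes:
  n0 'ε': a→5 b→6 c→17 d→1
  n1 'd': c→2
  n2 'dc': e→3
  n3 'dce': d→4
  n4 'dced': ·  ←P0
  n5 'a': b→10 d→20  ←P1
  n6 'b': a→13 c→7
  n7 'bc': b→8
  n8 'bcb': a→9
  n9 'bcba': ·  ←P2
  n10 'ab': c→11
  n11 'abc': c→12
  n12 'abcc': ·  ←P3
  n13 'ba': d→14
  n14 'bad': e→15
  n15 'bade': b→16
  n16 'badeb': ·  ←P4
  n17 'c': d→18
  n18 'cd': e→19
  n19 'cde': ·  ←P5
  n20 'ad': e→21
  n21 'ade': b→22
  n22 'adeb': ·  ←P6

BFS fail/out derivation:
  n1('d'): parent n0 fail=0; on 'd' 0 → fail=0;  out ∅∪∅=∅
  n5('a'): parent n0 fail=0; on 'a' 0 → fail=0;  out {1}∪∅={1}
  n6('b'): parent n0 fail=0; on 'b' 0 → fail=0;  out ∅∪∅=∅
  n17('c'): parent n0 fail=0; on 'c' 0 → fail=0;  out ∅∪∅=∅
  n2('dc'): parent n1 fail=0; on 'c' 0 → fail=17;  out ∅∪∅=∅
  n7('bc'): parent n6 fail=0; on 'c' 0 → fail=17;  out ∅∪∅=∅
  n10('ab'): parent n5 fail=0; on 'b' 0 → fail=6;  out ∅∪∅=∅
  n13('ba'): parent n6 fail=0; on 'a' 0 → fail=5;  out ∅∪{1}={1}
  n18('cd'): parent n17 fail=0; on 'd' 0 → fail=1;  out ∅∪∅=∅
  n20('ad'): parent n5 fail=0; on 'd' 0 → fail=1;  out ∅∪∅=∅
  n3('dce'): parent n2 fail=17; on 'e' 17→0 → fail=0;  out ∅∪∅=∅
  n8('bcb'): parent n7 fail=17; on 'b' 17→0 → fail=6;  out ∅∪∅=∅
  n11('abc'): parent n10 fail=6; on 'c' 6 → fail=7;  out ∅∪∅=∅
  n14('bad'): parent n13 fail=5; on 'd' 5 → fail=20;  out ∅∪∅=∅
  n19('cde'): parent n18 fail=1; on 'e' 1→0 → fail=0;  out {5}∪∅={5}
  n21('ade'): parent n20 fail=1; on 'e' 1→0 → fail=0;  out ∅∪∅=∅
  n4('dced'): parent n3 fail=0; on 'd' 0 → fail=1;  out {0}∪∅={0}
  n9('bcba'): parent n8 fail=6; on 'a' 6 → fail=13;  out {2}∪{1}={1,2}
  n12('abcc'): parent n11 fail=7; on 'c' 7→17→0 → fail=17;  out {3}∪∅={3}
  n15('bade'): parent n14 fail=20; on 'e' 20 → fail=21;  out ∅∪∅=∅
  n22('adeb'): parent n21 fail=0; on 'b' 0 → fail=6;  out {6}∪∅={6}
  n16('badeb'): parent n15 fail=21; on 'b' 21 → fail=22;  out {4}∪{6}={4,6}

Text stream:
[0] read 'c'  n0⇒n17
[1] read 'a'  n17⇒n5 ·f  → match P1@[1:1]
[2] read 'c'  n5⇒n17 ·f
[3] read 'c'  n17⇒n17 ·f
[4] read 'b'  n17⇒n6 ·f
[5] read 'c'  n6⇒n7
[6] read 'd'  n7⇒n18 ·f
[7] read 'e'  n18⇒n19  → match P5@[5:7]
[8] read 'b'  n19⇒n6 ·f
[9] read 'a'  n6⇒n13  → match P1@[9:9]
[10] read 'd'  n13⇒n14
[11] read 'e'  n14⇒n15
[12] read 'b'  n15⇒n16  → match P4@[8:12],P6@[9:12]
[13] read 'c'  n16⇒n7 ·f
[14] read 'a'  n7⇒n5 ·f  → match P1@[14:14]
[15] read 'd'  n5⇒n20
[16] read 'e'  n20⇒n21
[17] read 'b'  n21⇒n22  → match P6@[14:17]
[18] read 'b'  n22⇒n6 ·f
[19] read 'c'  n6⇒n7
[20] read 'b'  n7⇒n8
[21] read 'a'  n8⇒n9  → match P1@[21:21],P2@[18:21]
[22] read 'e'  n9⇒n0 ·f
[23] read 'd'  n0⇒n1
[24] read 'c'  n1⇒n2
[25] read 'e'  n2⇒n3
[26] read 'd'  n3⇒n4  → match P0@[23:26]
[27] read 'd'  n4⇒n1 ·f
[28] read 'd'  n1⇒n1 ·f
[29] read 'c'  n1⇒n2
[30] read 'e'  n2⇒n3
[31] read 'd'  n3⇒n4  → match P0@[28:31]
[32] read 'b'  n4⇒n6 ·f
[33] read 'a'  n6⇒n13  → match P1@[33:33]
[34] read 'b'  n13⇒n10 ·f
[35] read 'c'  n10⇒n11
[36] read 'd'  n11⇒n18 ·f
[37] read 'e'  n18⇒n19  → match P5@[35:37]
[38] read 'a'  n19⇒n5 ·f  → match P1@[38:38]
[39] read 'b'  n5⇒n10
[40] read 'c'  n10⇒n11
[41] read 'c'  n11⇒n12  → match P3@[38:41]
[42] read 'a'  n12⇒n5 ·f  → match P1@[42:42]
[43] read 'd'  n5⇒n20
[44] read 'e'  n20⇒n21
[45] read 'b'  n21⇒n22  → match P6@[42:45]
[46] read 'd'  n22⇒n1 ·f
[47] read 'a'  n1⇒n5 ·f  → match P1@[47:47]
[48] read 'd'  n5⇒n20
[49] read 'e'  n20⇒n21
[50] read 'b'  n21⇒n22  → match P6@[47:50]
[51] read 'a'  n22⇒n13 ·f  → match P1@[51:51]
[52] read 'e'  n13⇒n0 ·f
[53] read 'b'  n0⇒n6
[54] read 'd'  n6⇒n1 ·f

Matches: [[1,1],[7,5],[9,1],[12,4],[12,6],[14,1],[17,6],[21,1],[21,2],[26,0],[31,0],[33,1],[37,5],[38,1],[41,3],[42,1],[45,6],[47,1],[50,6],[51,1]]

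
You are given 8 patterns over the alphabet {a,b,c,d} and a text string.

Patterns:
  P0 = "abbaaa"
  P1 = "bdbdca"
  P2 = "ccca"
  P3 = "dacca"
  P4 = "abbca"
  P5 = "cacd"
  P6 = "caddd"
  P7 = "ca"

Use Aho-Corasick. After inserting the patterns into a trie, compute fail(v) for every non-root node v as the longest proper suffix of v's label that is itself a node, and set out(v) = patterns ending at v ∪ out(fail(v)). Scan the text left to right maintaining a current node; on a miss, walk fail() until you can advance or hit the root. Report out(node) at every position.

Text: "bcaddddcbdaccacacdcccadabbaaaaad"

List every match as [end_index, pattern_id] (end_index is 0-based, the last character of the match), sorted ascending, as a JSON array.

Construct AC machine:
Trie nodes:
  0='ε' goto a→1 b→7 c→13 d→17
  1='a' goto b→2
  2='ab' goto b→3
  3='abb' goto a→4 c→22
  4='abba' goto a→5
  5='abbaa' goto a→6
  6='abbaaa' goto ·  ←P0
  7='b' goto d→8
  8='bd' goto b→9
  9='bdb' goto d→10
  10='bdbd' goto c→11
  11='bdbdc' goto a→12
  12='bdbdca' goto ·  ←P1
  13='c' goto a→24 c→14
  14='cc' goto c→15
  15='ccc' goto a→16
  16='ccca' goto ·  ←P2
  17='d' goto a→18
  18='da' goto c→19
  19='dac' goto c→20
  20='dacc' goto a→21
  21='dacca' goto ·  ←P3
  22='abbc' goto a→23
  23='abbca' goto ·  ←P4
  24='ca' goto c→25 d→27  ←P7
  25='cac' goto d→26
  26='cacd' goto ·  ←P5
  27='cad' goto d→28
  28='cadd' goto d→29
  29='caddd' goto ·  ←P6

Failure links (BFS by depth):
  fail(1) 'a': from fail(0)=0 chase 'a': 0 ⇒ 0;  out=∅∪out(0)=∅
  fail(7) 'b': from fail(0)=0 chase 'b': 0 ⇒ 0;  out=∅∪out(0)=∅
  fail(13) 'c': from fail(0)=0 chase 'c': 0 ⇒ 0;  out=∅∪out(0)=∅
  fail(17) 'd': from fail(0)=0 chase 'd': 0 ⇒ 0;  out=∅∪out(0)=∅
  fail(2) 'ab': from fail(1)=0 chase 'b': 0 ⇒ 7;  out=∅∪out(7)=∅
  fail(8) 'bd': from fail(7)=0 chase 'd': 0 ⇒ 17;  out=∅∪out(17)=∅
  fail(14) 'cc': from fail(13)=0 chase 'c': 0 ⇒ 13;  out=∅∪out(13)=∅
  fail(18) 'da': from fail(17)=0 chase 'a': 0 ⇒ 1;  out=∅∪out(1)=∅
  fail(24) 'ca': from fail(13)=0 chase 'a': 0 ⇒ 1;  out={7}∪out(1)={7}
  fail(3) 'abb': from fail(2)=7 chase 'b': 7→0 ⇒ 7;  out=∅∪out(7)=∅
  fail(9) 'bdb': from fail(8)=17 chase 'b': 17→0 ⇒ 7;  out=∅∪out(7)=∅
  fail(15) 'ccc': from fail(14)=13 chase 'c': 13 ⇒ 14;  out=∅∪out(14)=∅
  fail(19) 'dac': from fail(18)=1 chase 'c': 1→0 ⇒ 13;  out=∅∪out(13)=∅
  fail(25) 'cac': from fail(24)=1 chase 'c': 1→0 ⇒ 13;  out=∅∪out(13)=∅
  fail(27) 'cad': from fail(24)=1 chase 'd': 1→0 ⇒ 17;  out=∅∪out(17)=∅
  fail(4) 'abba': from fail(3)=7 chase 'a': 7→0 ⇒ 1;  out=∅∪out(1)=∅
  fail(10) 'bdbd': from fail(9)=7 chase 'd': 7 ⇒ 8;  out=∅∪out(8)=∅
  fail(16) 'ccca': from fail(15)=14 chase 'a': 14→13 ⇒ 24;  out={2}∪out(24)={2,7}
  fail(20) 'dacc': from fail(19)=13 chase 'c': 13 ⇒ 14;  out=∅∪out(14)=∅
  fail(22) 'abbc': from fail(3)=7 chase 'c': 7→0 ⇒ 13;  out=∅∪out(13)=∅
  fail(26) 'cacd': from fail(25)=13 chase 'd': 13→0 ⇒ 17;  out={5}∪out(17)={5}
  fail(28) 'cadd': from fail(27)=17 chase 'd': 17→0 ⇒ 17;  out=∅∪out(17)=∅
  fail(5) 'abbaa': from fail(4)=1 chase 'a': 1→0 ⇒ 1;  out=∅∪out(1)=∅
  fail(11) 'bdbdc': from fail(10)=8 chase 'c': 8→17→0 ⇒ 13;  out=∅∪out(13)=∅
  fail(21) 'dacca': from fail(20)=14 chase 'a': 14→13 ⇒ 24;  out={3}∪out(24)={3,7}
  fail(23) 'abbca': from fail(22)=13 chase 'a': 13 ⇒ 24;  out={4}∪out(24)={4,7}
  fail(29) 'caddd': from fail(28)=17 chase 'd': 17→0 ⇒ 17;  out={6}∪out(17)={6}
  fail(6) 'abbaaa': from fail(5)=1 chase 'a': 1→0 ⇒ 1;  out={0}∪out(1)={0}
  fail(12) 'bdbdca': from fail(11)=13 chase 'a': 13 ⇒ 24;  out={1}∪out(24)={1,7}

Scan:
[0] read 'b'  n0⇒n7
[1] read 'c'  n7⇒n13 ·f
[2] read 'a'  n13⇒n24  emit P7@[1:2]
[3] read 'd'  n24⇒n27
[4] read 'd'  n27⇒n28
[5] read 'd'  n28⇒n29  emit P6@[1:5]
[6] read 'd'  n29⇒n17 ·f
[7] read 'c'  n17⇒n13 ·f
[8] read 'b'  n13⇒n7 ·f
[9] read 'd'  n7⇒n8
[10] read 'a'  n8⇒n18 ·f
[11] read 'c'  n18⇒n19
[12] read 'c'  n19⇒n20
[13] read 'a'  n20⇒n21  emit P3@[9:13],P7@[12:13]
[14] read 'c'  n21⇒n25 ·f
[15] read 'a'  n25⇒n24 ·f  emit P7@[14:15]
[16] read 'c'  n24⇒n25
[17] read 'd'  n25⇒n26  emit P5@[14:17]
[18] read 'c'  n26⇒n13 ·f
[19] read 'c'  n13⇒n14
[20] read 'c'  n14⇒n15
[21] read 'a'  n15⇒n16  emit P2@[18:21],P7@[20:21]
[22] read 'd'  n16⇒n27 ·f
[23] read 'a'  n27⇒n18 ·f
[24] read 'b'  n18⇒n2 ·f
[25] read 'b'  n2⇒n3
[26] read 'a'  n3⇒n4
[27] read 'a'  n4⇒n5
[28] read 'a'  n5⇒n6  emit P0@[23:28]
[29] read 'a'  n6⇒n1 ·f
[30] read 'a'  n1⇒n1 ·f
[31] read 'd'  n1⇒n17 ·f

All matches (sorted): [[2,7],[5,6],[13,3],[13,7],[15,7],[17,5],[21,2],[21,7],[28,0]]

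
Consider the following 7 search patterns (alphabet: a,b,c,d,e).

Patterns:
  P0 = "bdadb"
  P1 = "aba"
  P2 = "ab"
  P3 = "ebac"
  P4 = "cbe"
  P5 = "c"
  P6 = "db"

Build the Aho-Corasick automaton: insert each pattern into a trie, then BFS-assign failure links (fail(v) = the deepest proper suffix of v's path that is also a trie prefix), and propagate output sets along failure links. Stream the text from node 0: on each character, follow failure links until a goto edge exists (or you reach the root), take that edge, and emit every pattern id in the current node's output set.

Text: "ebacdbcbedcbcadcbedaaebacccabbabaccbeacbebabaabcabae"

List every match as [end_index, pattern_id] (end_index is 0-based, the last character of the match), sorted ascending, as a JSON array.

Build automaton:
Trie nodes:
  n0 'ε': a→6 b→1 c→13 d→16 e→9
  n1 'b': d→2
  n2 'bd': a→3
  n3 'bda': d→4
  n4 'bdad': b→5
  n5 'bdadb': ·  ←P0
  n6 'a': b→7
  n7 'ab': a→8  ←P2
  n8 'aba': ·  ←P1
  n9 'e': b→10
  n10 'eb': a→11
  n11 'eba': c→12
  n12 'ebac': ·  ←P3
  n13 'c': b→14  ←P5
  n14 'cb': e→15
  n15 'cbe': ·  ←P4
  n16 'd': b→17
  n17 'db': ·  ←P6

BFS fail/out derivation:
  n1('b'): parent n0 fail=0; on 'b' 0 → fail=0;  out ∅∪∅=∅
  n6('a'): parent n0 fail=0; on 'a' 0 → fail=0;  out ∅∪∅=∅
  n9('e'): parent n0 fail=0; on 'e' 0 → fail=0;  out ∅∪∅=∅
  n13('c'): parent n0 fail=0; on 'c' 0 → fail=0;  out {5}∪∅={5}
  n16('d'): parent n0 fail=0; on 'd' 0 → fail=0;  out ∅∪∅=∅
  n2('bd'): parent n1 fail=0; on 'd' 0 → fail=16;  out ∅∪∅=∅
  n7('ab'): parent n6 fail=0; on 'b' 0 → fail=1;  out {2}∪∅={2}
  n10('eb'): parent n9 fail=0; on 'b' 0 → fail=1;  out ∅∪∅=∅
  n14('cb'): parent n13 fail=0; on 'b' 0 → fail=1;  out ∅∪∅=∅
  n17('db'): parent n16 fail=0; on 'b' 0 → fail=1;  out {6}∪∅={6}
  n3('bda'): parent n2 fail=16; on 'a' 16→0 → fail=6;  out ∅∪∅=∅
  n8('aba'): parent n7 fail=1; on 'a' 1→0 → fail=6;  out {1}∪∅={1}
  n11('eba'): parent n10 fail=1; on 'a' 1→0 → fail=6;  out ∅∪∅=∅
  n15('cbe'): parent n14 fail=1; on 'e' 1→0 → fail=9;  out {4}∪∅={4}
  n4('bdad'): parent n3 fail=6; on 'd' 6→0 → fail=16;  out ∅∪∅=∅
  n12('ebac'): parent n11 fail=6; on 'c' 6→0 → fail=13;  out {3}∪{5}={3,5}
  n5('bdadb'): parent n4 fail=16; on 'b' 16 → fail=17;  out {0}∪{6}={0,6}

Run:
i=0 'e': node 0→9
i=1 'b': node 9→10
i=2 'a': node 10→11
i=3 'c': node 11→12  → match P3@[0:3],P5@[3:3]
i=4 'd': node 12→16 (fail-walked)
i=5 'b': node 16→17  → match P6@[4:5]
i=6 'c': node 17→13 (fail-walked)  → match P5@[6:6]
i=7 'b': node 13→14
i=8 'e': node 14→15  → match P4@[6:8]
i=9 'd': node 15→16 (fail-walked)
i=10 'c': node 16→13 (fail-walked)  → match P5@[10:10]
i=11 'b': node 13→14
i=12 'c': node 14→13 (fail-walked)  → match P5@[12:12]
i=13 'a': node 13→6 (fail-walked)
i=14 'd': node 6→16 (fail-walked)
i=15 'c': node 16→13 (fail-walked)  → match P5@[15:15]
i=16 'b': node 13→14
i=17 'e': node 14→15  → match P4@[15:17]
i=18 'd': node 15→16 (fail-walked)
i=19 'a': node 16→6 (fail-walked)
i=20 'a': node 6→6 (fail-walked)
i=21 'e': node 6→9 (fail-walked)
i=22 'b': node 9→10
i=23 'a': node 10→11
i=24 'c': node 11→12  → match P3@[21:24],P5@[24:24]
i=25 'c': node 12→13 (fail-walked)  → match P5@[25:25]
i=26 'c': node 13→13 (fail-walked)  → match P5@[26:26]
i=27 'a': node 13→6 (fail-walked)
i=28 'b': node 6→7  → match P2@[27:28]
i=29 'b': node 7→1 (fail-walked)
i=30 'a': node 1→6 (fail-walked)
i=31 'b': node 6→7  → match P2@[30:31]
i=32 'a': node 7→8  → match P1@[30:32]
i=33 'c': node 8→13 (fail-walked)  → match P5@[33:33]
i=34 'c': node 13→13 (fail-walked)  → match P5@[34:34]
i=35 'b': node 13→14
i=36 'e': node 14→15  → match P4@[34:36]
i=37 'a': node 15→6 (fail-walked)
i=38 'c': node 6→13 (fail-walked)  → match P5@[38:38]
i=39 'b': node 13→14
i=40 'e': node 14→15  → match P4@[38:40]
i=41 'b': node 15→10 (fail-walked)
i=42 'a': node 10→11
i=43 'b': node 11→7 (fail-walked)  → match P2@[42:43]
i=44 'a': node 7→8  → match P1@[42:44]
i=45 'a': node 8→6 (fail-walked)
i=46 'b': node 6→7  → match P2@[45:46]
i=47 'c': node 7→13 (fail-walked)  → match P5@[47:47]
i=48 'a': node 13→6 (fail-walked)
i=49 'b': node 6→7  → match P2@[48:49]
i=50 'a': node 7→8  → match P1@[48:50]
i=51 'e': node 8→9 (fail-walked)

Matches: [[3,3],[3,5],[5,6],[6,5],[8,4],[10,5],[12,5],[15,5],[17,4],[24,3],[24,5],[25,5],[26,5],[28,2],[31,2],[32,1],[33,5],[34,5],[36,4],[38,5],[40,4],[43,2],[44,1],[46,2],[47,5],[49,2],[50,1]]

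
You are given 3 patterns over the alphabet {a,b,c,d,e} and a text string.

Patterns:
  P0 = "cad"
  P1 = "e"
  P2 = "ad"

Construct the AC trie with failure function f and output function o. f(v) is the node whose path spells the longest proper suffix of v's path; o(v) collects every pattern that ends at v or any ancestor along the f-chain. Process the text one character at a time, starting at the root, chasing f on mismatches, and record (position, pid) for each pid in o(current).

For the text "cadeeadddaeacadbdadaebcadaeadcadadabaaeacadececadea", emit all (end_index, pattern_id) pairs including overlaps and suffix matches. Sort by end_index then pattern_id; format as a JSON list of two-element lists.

Construct AC machine:
Trie (insert patterns):
  n0 'ε': a→5 c→1 e→4
  n1 'c': a→2
  n2 'ca': d→3
  n3 'cad': ·  ←P0
  n4 'e': ·  ←P1
  n5 'a': d→6
  n6 'ad': ·  ←P2

Failure links (BFS by depth):
  n1('c'): parent n0 fail=0; on 'c' 0 → fail=0;  out ∅∪∅=∅
  n4('e'): parent n0 fail=0; on 'e' 0 → fail=0;  out {1}∪∅={1}
  n5('a'): parent n0 fail=0; on 'a' 0 → fail=0;  out ∅∪∅=∅
  n2('ca'): parent n1 fail=0; on 'a' 0 → fail=5;  out ∅∪∅=∅
  n6('ad'): parent n5 fail=0; on 'd' 0 → fail=0;  out {2}∪∅={2}
  n3('cad'): parent n2 fail=5; on 'd' 5 → fail=6;  out {0}∪{2}={0,2}

Scan:
[0] read 'c'  n0⇒n1
[1] read 'a'  n1⇒n2
[2] read 'd'  n2⇒n3  emit P0@[0:2],P2@[1:2]
[3] read 'e'  n3⇒n4 (fail-walked)  emit P1@[3:3]
[4] read 'e'  n4⇒n4 (fail-walked)  emit P1@[4:4]
[5] read 'a'  n4⇒n5 (fail-walked)
[6] read 'd'  n5⇒n6  emit P2@[5:6]
[7] read 'd'  n6⇒n0 (fail-walked)
[8] read 'd'  n0⇒n0
[9] read 'a'  n0⇒n5
[10] read 'e'  n5⇒n4 (fail-walked)  emit P1@[10:10]
[11] read 'a'  n4⇒n5 (fail-walked)
[12] read 'c'  n5⇒n1 (fail-walked)
[13] read 'a'  n1⇒n2
[14] read 'd'  n2⇒n3  emit P0@[12:14],P2@[13:14]
[15] read 'b'  n3⇒n0 (fail-walked)
[16] read 'd'  n0⇒n0
[17] read 'a'  n0⇒n5
[18] read 'd'  n5⇒n6  emit P2@[17:18]
[19] read 'a'  n6⇒n5 (fail-walked)
[20] read 'e'  n5⇒n4 (fail-walked)  emit P1@[20:20]
[21] read 'b'  n4⇒n0 (fail-walked)
[22] read 'c'  n0⇒n1
[23] read 'a'  n1⇒n2
[24] read 'd'  n2⇒n3  emit P0@[22:24],P2@[23:24]
[25] read 'a'  n3⇒n5 (fail-walked)
[26] read 'e'  n5⇒n4 (fail-walked)  emit P1@[26:26]
[27] read 'a'  n4⇒n5 (fail-walked)
[28] read 'd'  n5⇒n6  emit P2@[27:28]
[29] read 'c'  n6⇒n1 (fail-walked)
[30] read 'a'  n1⇒n2
[31] read 'd'  n2⇒n3  emit P0@[29:31],P2@[30:31]
[32] read 'a'  n3⇒n5 (fail-walked)
[33] read 'd'  n5⇒n6  emit P2@[32:33]
[34] read 'a'  n6⇒n5 (fail-walked)
[35] read 'b'  n5⇒n0 (fail-walked)
[36] read 'a'  n0⇒n5
[37] read 'a'  n5⇒n5 (fail-walked)
[38] read 'e'  n5⇒n4 (fail-walked)  emit P1@[38:38]
[39] read 'a'  n4⇒n5 (fail-walked)
[40] read 'c'  n5⇒n1 (fail-walked)
[41] read 'a'  n1⇒n2
[42] read 'd'  n2⇒n3  emit P0@[40:42],P2@[41:42]
[43] read 'e'  n3⇒n4 (fail-walked)  emit P1@[43:43]
[44] read 'c'  n4⇒n1 (fail-walked)
[45] read 'e'  n1⇒n4 (fail-walked)  emit P1@[45:45]
[46] read 'c'  n4⇒n1 (fail-walked)
[47] read 'a'  n1⇒n2
[48] read 'd'  n2⇒n3  emit P0@[46:48],P2@[47:48]
[49] read 'e'  n3⇒n4 (fail-walked)  emit P1@[49:49]
[50] read 'a'  n4⇒n5 (fail-walked)

Result: [[2,0],[2,2],[3,1],[4,1],[6,2],[10,1],[14,0],[14,2],[18,2],[20,1],[24,0],[24,2],[26,1],[28,2],[31,0],[31,2],[33,2],[38,1],[42,0],[42,2],[43,1],[45,1],[48,0],[48,2],[49,1]]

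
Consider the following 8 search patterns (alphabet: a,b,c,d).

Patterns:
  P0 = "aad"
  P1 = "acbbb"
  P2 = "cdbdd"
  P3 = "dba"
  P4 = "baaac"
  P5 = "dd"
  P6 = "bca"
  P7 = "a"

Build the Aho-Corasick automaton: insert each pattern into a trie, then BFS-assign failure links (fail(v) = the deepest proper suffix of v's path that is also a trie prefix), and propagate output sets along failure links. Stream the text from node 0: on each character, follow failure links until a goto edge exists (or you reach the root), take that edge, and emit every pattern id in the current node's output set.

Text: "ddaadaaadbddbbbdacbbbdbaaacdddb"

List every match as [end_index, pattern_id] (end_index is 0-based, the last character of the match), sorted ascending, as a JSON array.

Build:
Trie nodes:
  0='ε' goto a→1 b→16 c→8 d→13
  1='a' goto a→2 c→4  ←P7
  2='aa' goto d→3
  3='aad' goto ·  ←P0
  4='ac' goto b→5
  5='acb' goto b→6
  6='acbb' goto b→7
  7='acbbb' goto ·  ←P1
  8='c' goto d→9
  9='cd' goto b→10
  10='cdb' goto d→11
  11='cdbd' goto d→12
  12='cdbdd' goto ·  ←P2
  13='d' goto b→14 d→21
  14='db' goto a→15
  15='dba' goto ·  ←P3
  16='b' goto a→17 c→22
  17='ba' goto a→18
  18='baa' goto a→19
  19='baaa' goto c→20
  20='baaac' goto ·  ←P4
  21='dd' goto ·  ←P5
  22='bc' goto a→23
  23='bca' goto ·  ←P6

Failure links (BFS by depth):
  fail(1) 'a': from fail(0)=0 chase 'a': 0 ⇒ 0;  out={7}∪out(0)={7}
  fail(8) 'c': from fail(0)=0 chase 'c': 0 ⇒ 0;  out=∅∪out(0)=∅
  fail(13) 'd': from fail(0)=0 chase 'd': 0 ⇒ 0;  out=∅∪out(0)=∅
  fail(16) 'b': from fail(0)=0 chase 'b': 0 ⇒ 0;  out=∅∪out(0)=∅
  fail(2) 'aa': from fail(1)=0 chase 'a': 0 ⇒ 1;  out=∅∪out(1)={7}
  fail(4) 'ac': from fail(1)=0 chase 'c': 0 ⇒ 8;  out=∅∪out(8)=∅
  fail(9) 'cd': from fail(8)=0 chase 'd': 0 ⇒ 13;  out=∅∪out(13)=∅
  fail(14) 'db': from fail(13)=0 chase 'b': 0 ⇒ 16;  out=∅∪out(16)=∅
  fail(17) 'ba': from fail(16)=0 chase 'a': 0 ⇒ 1;  out=∅∪out(1)={7}
  fail(21) 'dd': from fail(13)=0 chase 'd': 0 ⇒ 13;  out={5}∪out(13)={5}
  fail(22) 'bc': from fail(16)=0 chase 'c': 0 ⇒ 8;  out=∅∪out(8)=∅
  fail(3) 'aad': from fail(2)=1 chase 'd': 1→0 ⇒ 13;  out={0}∪out(13)={0}
  fail(5) 'acb': from fail(4)=8 chase 'b': 8→0 ⇒ 16;  out=∅∪out(16)=∅
  fail(10) 'cdb': from fail(9)=13 chase 'b': 13 ⇒ 14;  out=∅∪out(14)=∅
  fail(15) 'dba': from fail(14)=16 chase 'a': 16 ⇒ 17;  out={3}∪out(17)={3,7}
  fail(18) 'baa': from fail(17)=1 chase 'a': 1 ⇒ 2;  out=∅∪out(2)={7}
  fail(23) 'bca': from fail(22)=8 chase 'a': 8→0 ⇒ 1;  out={6}∪out(1)={6,7}
  fail(6) 'acbb': from fail(5)=16 chase 'b': 16→0 ⇒ 16;  out=∅∪out(16)=∅
  fail(11) 'cdbd': from fail(10)=14 chase 'd': 14→16→0 ⇒ 13;  out=∅∪out(13)=∅
  fail(19) 'baaa': from fail(18)=2 chase 'a': 2→1 ⇒ 2;  out=∅∪out(2)={7}
  fail(7) 'acbbb': from fail(6)=16 chase 'b': 16→0 ⇒ 16;  out={1}∪out(16)={1}
  fail(12) 'cdbdd': from fail(11)=13 chase 'd': 13 ⇒ 21;  out={2}∪out(21)={2,5}
  fail(20) 'baaac': from fail(19)=2 chase 'c': 2→1 ⇒ 4;  out={4}∪out(4)={4}

Run:
[0] read 'd'  n0⇒n13
[1] read 'd'  n13⇒n21  → match P5@[0:1]
[2] read 'a'  n21⇒n1 (fail-walked)  → match P7@[2:2]
[3] read 'a'  n1⇒n2  → match P7@[3:3]
[4] read 'd'  n2⇒n3  → match P0@[2:4]
[5] read 'a'  n3⇒n1 (fail-walked)  → match P7@[5:5]
[6] read 'a'  n1⇒n2  → match P7@[6:6]
[7] read 'a'  n2⇒n2 (fail-walked)  → match P7@[7:7]
[8] read 'd'  n2⇒n3  → match P0@[6:8]
[9] read 'b'  n3⇒n14 (fail-walked)
[10] read 'd'  n14⇒n13 (fail-walked)
[11] read 'd'  n13⇒n21  → match P5@[10:11]
[12] read 'b'  n21⇒n14 (fail-walked)
[13] read 'b'  n14⇒n16 (fail-walked)
[14] read 'b'  n16⇒n16 (fail-walked)
[15] read 'd'  n16⇒n13 (fail-walked)
[16] read 'a'  n13⇒n1 (fail-walked)  → match P7@[16:16]
[17] read 'c'  n1⇒n4
[18] read 'b'  n4⇒n5
[19] read 'b'  n5⇒n6
[20] read 'b'  n6⇒n7  → match P1@[16:20]
[21] read 'd'  n7⇒n13 (fail-walked)
[22] read 'b'  n13⇒n14
[23] read 'a'  n14⇒n15  → match P3@[21:23],P7@[23:23]
[24] read 'a'  n15⇒n18 (fail-walked)  → match P7@[24:24]
[25] read 'a'  n18⇒n19  → match P7@[25:25]
[26] read 'c'  n19⇒n20  → match P4@[22:26]
[27] read 'd'  n20⇒n9 (fail-walked)
[28] read 'd'  n9⇒n21 (fail-walked)  → match P5@[27:28]
[29] read 'd'  n21⇒n21 (fail-walked)  → match P5@[28:29]
[30] read 'b'  n21⇒n14 (fail-walked)

All matches (sorted): [[1,5],[2,7],[3,7],[4,0],[5,7],[6,7],[7,7],[8,0],[11,5],[16,7],[20,1],[23,3],[23,7],[24,7],[25,7],[26,4],[28,5],[29,5]]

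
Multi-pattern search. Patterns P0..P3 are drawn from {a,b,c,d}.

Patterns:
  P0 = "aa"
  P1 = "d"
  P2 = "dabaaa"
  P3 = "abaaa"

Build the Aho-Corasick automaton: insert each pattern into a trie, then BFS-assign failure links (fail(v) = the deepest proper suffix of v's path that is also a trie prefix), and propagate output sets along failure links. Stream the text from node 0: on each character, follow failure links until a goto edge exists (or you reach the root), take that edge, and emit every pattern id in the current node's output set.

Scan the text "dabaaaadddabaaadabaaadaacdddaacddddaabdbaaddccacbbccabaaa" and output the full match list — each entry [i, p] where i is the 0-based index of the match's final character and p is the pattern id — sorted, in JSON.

Build:
Trie (insert patterns):
  0='ε' goto a→1 d→3
  1='a' goto a→2 b→9
  2='aa' goto ·  ←P0
  3='d' goto a→4  ←P1
  4='da' goto b→5
  5='dab' goto a→6
  6='daba' goto a→7
  7='dabaa' goto a→8
  8='dabaaa' goto ·  ←P2
  9='ab' goto a→10
  10='aba' goto a→11
  11='abaa' goto a→12
  12='abaaa' goto ·  ←P3

BFS fail/out derivation:
  fail(1) 'a': from fail(0)=0 chase 'a': 0 ⇒ 0;  out=∅∪out(0)=∅
  fail(3) 'd': from fail(0)=0 chase 'd': 0 ⇒ 0;  out={1}∪out(0)={1}
  fail(2) 'aa': from fail(1)=0 chase 'a': 0 ⇒ 1;  out={0}∪out(1)={0}
  fail(4) 'da': from fail(3)=0 chase 'a': 0 ⇒ 1;  out=∅∪out(1)=∅
  fail(9) 'ab': from fail(1)=0 chase 'b': 0 ⇒ 0;  out=∅∪out(0)=∅
  fail(5) 'dab': from fail(4)=1 chase 'b': 1 ⇒ 9;  out=∅∪out(9)=∅
  fail(10) 'aba': from fail(9)=0 chase 'a': 0 ⇒ 1;  out=∅∪out(1)=∅
  fail(6) 'daba': from fail(5)=9 chase 'a': 9 ⇒ 10;  out=∅∪out(10)=∅
  fail(11) 'abaa': from fail(10)=1 chase 'a': 1 ⇒ 2;  out=∅∪out(2)={0}
  fail(7) 'dabaa': from fail(6)=10 chase 'a': 10 ⇒ 11;  out=∅∪out(11)={0}
  fail(12) 'abaaa': from fail(11)=2 chase 'a': 2→1 ⇒ 2;  out={3}∪out(2)={0,3}
  fail(8) 'dabaaa': from fail(7)=11 chase 'a': 11 ⇒ 12;  out={2}∪out(12)={0,2,3}

Run:
pos 0 'd': at 3  emit P1@[0:0]
pos 1 'a': at 4
pos 2 'b': at 5
pos 3 'a': at 6
pos 4 'a': at 7  emit P0@[3:4]
pos 5 'a': at 8  emit P0@[4:5],P2@[0:5],P3@[1:5]
pos 6 'a': at 2 (fail-walked)  emit P0@[5:6]
pos 7 'd': at 3 (fail-walked)  emit P1@[7:7]
pos 8 'd': at 3 (fail-walked)  emit P1@[8:8]
pos 9 'd': at 3 (fail-walked)  emit P1@[9:9]
pos 10 'a': at 4
pos 11 'b': at 5
pos 12 'a': at 6
pos 13 'a': at 7  emit P0@[12:13]
pos 14 'a': at 8  emit P0@[13:14],P2@[9:14],P3@[10:14]
pos 15 'd': at 3 (fail-walked)  emit P1@[15:15]
pos 16 'a': at 4
pos 17 'b': at 5
pos 18 'a': at 6
pos 19 'a': at 7  emit P0@[18:19]
pos 20 'a': at 8  emit P0@[19:20],P2@[15:20],P3@[16:20]
pos 21 'd': at 3 (fail-walked)  emit P1@[21:21]
pos 22 'a': at 4
pos 23 'a': at 2 (fail-walked)  emit P0@[22:23]
pos 24 'c': at 0 (fail-walked)
pos 25 'd': at 3  emit P1@[25:25]
pos 26 'd': at 3 (fail-walked)  emit P1@[26:26]
pos 27 'd': at 3 (fail-walked)  emit P1@[27:27]
pos 28 'a': at 4
pos 29 'a': at 2 (fail-walked)  emit P0@[28:29]
pos 30 'c': at 0 (fail-walked)
pos 31 'd': at 3  emit P1@[31:31]
pos 32 'd': at 3 (fail-walked)  emit P1@[32:32]
pos 33 'd': at 3 (fail-walked)  emit P1@[33:33]
pos 34 'd': at 3 (fail-walked)  emit P1@[34:34]
pos 35 'a': at 4
pos 36 'a': at 2 (fail-walked)  emit P0@[35:36]
pos 37 'b': at 9 (fail-walked)
pos 38 'd': at 3 (fail-walked)  emit P1@[38:38]
pos 39 'b': at 0 (fail-walked)
pos 40 'a': at 1
pos 41 'a': at 2  emit P0@[40:41]
pos 42 'd': at 3 (fail-walked)  emit P1@[42:42]
pos 43 'd': at 3 (fail-walked)  emit P1@[43:43]
pos 44 'c': at 0 (fail-walked)
pos 45 'c': at 0
pos 46 'a': at 1
pos 47 'c': at 0 (fail-walked)
pos 48 'b': at 0
pos 49 'b': at 0
pos 50 'c': at 0
pos 51 'c': at 0
pos 52 'a': at 1
pos 53 'b': at 9
pos 54 'a': at 10
pos 55 'a': at 11  emit P0@[54:55]
pos 56 'a': at 12  emit P0@[55:56],P3@[52:56]

All matches (sorted): [[0,1],[4,0],[5,0],[5,2],[5,3],[6,0],[7,1],[8,1],[9,1],[13,0],[14,0],[14,2],[14,3],[15,1],[19,0],[20,0],[20,2],[20,3],[21,1],[23,0],[25,1],[26,1],[27,1],[29,0],[31,1],[32,1],[33,1],[34,1],[36,0],[38,1],[41,0],[42,1],[43,1],[55,0],[56,0],[56,3]]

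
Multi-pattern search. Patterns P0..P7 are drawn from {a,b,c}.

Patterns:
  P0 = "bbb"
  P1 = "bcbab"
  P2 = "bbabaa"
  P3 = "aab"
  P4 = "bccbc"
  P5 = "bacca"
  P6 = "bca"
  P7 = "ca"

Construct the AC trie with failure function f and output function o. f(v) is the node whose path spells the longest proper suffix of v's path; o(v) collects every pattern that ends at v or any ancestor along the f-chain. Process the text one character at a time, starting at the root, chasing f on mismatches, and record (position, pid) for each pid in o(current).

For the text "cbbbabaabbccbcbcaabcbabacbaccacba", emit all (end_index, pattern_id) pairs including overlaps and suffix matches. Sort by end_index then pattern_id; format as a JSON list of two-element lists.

Build:
Trie (insert patterns):
  0='ε' goto a→12 b→1 c→23
  1='b' goto a→18 b→2 c→4
  2='bb' goto a→8 b→3
  3='bbb' goto ·  ←P0
  4='bc' goto a→22 b→5 c→15
  5='bcb' goto a→6
  6='bcba' goto b→7
  7='bcbab' goto ·  ←P1
  8='bba' goto b→9
  9='bbab' goto a→10
  10='bbaba' goto a→11
  11='bbabaa' goto ·  ←P2
  12='a' goto a→13
  13='aa' goto b→14
  14='aab' goto ·  ←P3
  15='bcc' goto b→16
  16='bccb' goto c→17
  17='bccbc' goto ·  ←P4
  18='ba' goto c→19
  19='bac' goto c→20
  20='bacc' goto a→21
  21='bacca' goto ·  ←P5
  22='bca' goto ·  ←P6
  23='c' goto a→24
  24='ca' goto ·  ←P7

Failure links (BFS by depth):
  n1('b'): parent n0 fail=0; on 'b' 0 → fail=0;  out ∅∪∅=∅
  n12('a'): parent n0 fail=0; on 'a' 0 → fail=0;  out ∅∪∅=∅
  n23('c'): parent n0 fail=0; on 'c' 0 → fail=0;  out ∅∪∅=∅
  n2('bb'): parent n1 fail=0; on 'b' 0 → fail=1;  out ∅∪∅=∅
  n4('bc'): parent n1 fail=0; on 'c' 0 → fail=23;  out ∅∪∅=∅
  n13('aa'): parent n12 fail=0; on 'a' 0 → fail=12;  out ∅∪∅=∅
  n18('ba'): parent n1 fail=0; on 'a' 0 → fail=12;  out ∅∪∅=∅
  n24('ca'): parent n23 fail=0; on 'a' 0 → fail=12;  out {7}∪∅={7}
  n3('bbb'): parent n2 fail=1; on 'b' 1 → fail=2;  out {0}∪∅={0}
  n5('bcb'): parent n4 fail=23; on 'b' 23→0 → fail=1;  out ∅∪∅=∅
  n8('bba'): parent n2 fail=1; on 'a' 1 → fail=18;  out ∅∪∅=∅
  n14('aab'): parent n13 fail=12; on 'b' 12→0 → fail=1;  out {3}∪∅={3}
  n15('bcc'): parent n4 fail=23; on 'c' 23→0 → fail=23;  out ∅∪∅=∅
  n19('bac'): parent n18 fail=12; on 'c' 12→0 → fail=23;  out ∅∪∅=∅
  n22('bca'): parent n4 fail=23; on 'a' 23 → fail=24;  out {6}∪{7}={6,7}
  n6('bcba'): parent n5 fail=1; on 'a' 1 → fail=18;  out ∅∪∅=∅
  n9('bbab'): parent n8 fail=18; on 'b' 18→12→0 → fail=1;  out ∅∪∅=∅
  n16('bccb'): parent n15 fail=23; on 'b' 23→0 → fail=1;  out ∅∪∅=∅
  n20('bacc'): parent n19 fail=23; on 'c' 23→0 → fail=23;  out ∅∪∅=∅
  n7('bcbab'): parent n6 fail=18; on 'b' 18→12→0 → fail=1;  out {1}∪∅={1}
  n10('bbaba'): parent n9 fail=1; on 'a' 1 → fail=18;  out ∅∪∅=∅
  n17('bccbc'): parent n16 fail=1; on 'c' 1 → fail=4;  out {4}∪∅={4}
  n21('bacca'): parent n20 fail=23; on 'a' 23 → fail=24;  out {5}∪{7}={5,7}
  n11('bbabaa'): parent n10 fail=18; on 'a' 18→12 → fail=13;  out {2}∪∅={2}

Run:
pos 0 'c': at 23
pos 1 'b': at 1 (via fail)
pos 2 'b': at 2
pos 3 'b': at 3  → match P0@[1:3]
pos 4 'a': at 8 (via fail)
pos 5 'b': at 9
pos 6 'a': at 10
pos 7 'a': at 11  → match P2@[2:7]
pos 8 'b': at 14 (via fail)  → match P3@[6:8]
pos 9 'b': at 2 (via fail)
pos 10 'c': at 4 (via fail)
pos 11 'c': at 15
pos 12 'b': at 16
pos 13 'c': at 17  → match P4@[9:13]
pos 14 'b': at 5 (via fail)
pos 15 'c': at 4 (via fail)
pos 16 'a': at 22  → match P6@[14:16],P7@[15:16]
pos 17 'a': at 13 (via fail)
pos 18 'b': at 14  → match P3@[16:18]
pos 19 'c': at 4 (via fail)
pos 20 'b': at 5
pos 21 'a': at 6
pos 22 'b': at 7  → match P1@[18:22]
pos 23 'a': at 18 (via fail)
pos 24 'c': at 19
pos 25 'b': at 1 (via fail)
pos 26 'a': at 18
pos 27 'c': at 19
pos 28 'c': at 20
pos 29 'a': at 21  → match P5@[25:29],P7@[28:29]
pos 30 'c': at 23 (via fail)
pos 31 'b': at 1 (via fail)
pos 32 'a': at 18

Result: [[3,0],[7,2],[8,3],[13,4],[16,6],[16,7],[18,3],[22,1],[29,5],[29,7]]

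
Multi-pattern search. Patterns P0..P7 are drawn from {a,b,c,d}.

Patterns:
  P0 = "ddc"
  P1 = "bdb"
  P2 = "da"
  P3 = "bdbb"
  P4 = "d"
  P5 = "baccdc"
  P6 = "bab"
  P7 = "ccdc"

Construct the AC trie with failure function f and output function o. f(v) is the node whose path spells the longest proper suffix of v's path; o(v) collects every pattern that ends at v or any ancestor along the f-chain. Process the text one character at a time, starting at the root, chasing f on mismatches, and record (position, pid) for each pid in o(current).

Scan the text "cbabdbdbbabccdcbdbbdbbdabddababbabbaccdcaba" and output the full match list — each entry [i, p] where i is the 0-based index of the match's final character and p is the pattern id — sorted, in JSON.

Build automaton:
Trie (insert patterns):
  0='ε' goto b→4 c→15 d→1
  1='d' goto a→7 d→2  [P4 ends]
  2='dd' goto c→3
  3='ddc' goto ·  [P0 ends]
  4='b' goto a→9 d→5
  5='bd' goto b→6
  6='bdb' goto b→8  [P1 ends]
  7='da' goto ·  [P2 ends]
  8='bdbb' goto ·  [P3 ends]
  9='ba' goto b→14 c→10
  10='bac' goto c→11
  11='bacc' goto d→12
  12='baccd' goto c→13
  13='baccdc' goto ·  [P5 ends]
  14='bab' goto ·  [P6 ends]
  15='c' goto c→16
  16='cc' goto d→17
  17='ccd' goto c→18
  18='ccdc' goto ·  [P7 ends]

BFS fail/out derivation:
  fail(1) 'd': from fail(0)=0 chase 'd': 0 ⇒ 0;  out={4}∪out(0)={4}
  fail(4) 'b': from fail(0)=0 chase 'b': 0 ⇒ 0;  out=∅∪out(0)=∅
  fail(15) 'c': from fail(0)=0 chase 'c': 0 ⇒ 0;  out=∅∪out(0)=∅
  fail(2) 'dd': from fail(1)=0 chase 'd': 0 ⇒ 1;  out=∅∪out(1)={4}
  fail(5) 'bd': from fail(4)=0 chase 'd': 0 ⇒ 1;  out=∅∪out(1)={4}
  fail(7) 'da': from fail(1)=0 chase 'a': 0 ⇒ 0;  out={2}∪out(0)={2}
  fail(9) 'ba': from fail(4)=0 chase 'a': 0 ⇒ 0;  out=∅∪out(0)=∅
  fail(16) 'cc': from fail(15)=0 chase 'c': 0 ⇒ 15;  out=∅∪out(15)=∅
  fail(3) 'ddc': from fail(2)=1 chase 'c': 1→0 ⇒ 15;  out={0}∪out(15)={0}
  fail(6) 'bdb': from fail(5)=1 chase 'b': 1→0 ⇒ 4;  out={1}∪out(4)={1}
  fail(10) 'bac': from fail(9)=0 chase 'c': 0 ⇒ 15;  out=∅∪out(15)=∅
  fail(14) 'bab': from fail(9)=0 chase 'b': 0 ⇒ 4;  out={6}∪out(4)={6}
  fail(17) 'ccd': from fail(16)=15 chase 'd': 15→0 ⇒ 1;  out=∅∪out(1)={4}
  fail(8) 'bdbb': from fail(6)=4 chase 'b': 4→0 ⇒ 4;  out={3}∪out(4)={3}
  fail(11) 'bacc': from fail(10)=15 chase 'c': 15 ⇒ 16;  out=∅∪out(16)=∅
  fail(18) 'ccdc': from fail(17)=1 chase 'c': 1→0 ⇒ 15;  out={7}∪out(15)={7}
  fail(12) 'baccd': from fail(11)=16 chase 'd': 16 ⇒ 17;  out=∅∪out(17)={4}
  fail(13) 'baccdc': from fail(12)=17 chase 'c': 17 ⇒ 18;  out={5}∪out(18)={5,7}

Run:
pos 0 'c': at 15
pos 1 'b': at 4 (fail-walked)
pos 2 'a': at 9
pos 3 'b': at 14  ** P6@[1:3]
pos 4 'd': at 5 (fail-walked)  ** P4@[4:4]
pos 5 'b': at 6  ** P1@[3:5]
pos 6 'd': at 5 (fail-walked)  ** P4@[6:6]
pos 7 'b': at 6  ** P1@[5:7]
pos 8 'b': at 8  ** P3@[5:8]
pos 9 'a': at 9 (fail-walked)
pos 10 'b': at 14  ** P6@[8:10]
pos 11 'c': at 15 (fail-walked)
pos 12 'c': at 16
pos 13 'd': at 17  ** P4@[13:13]
pos 14 'c': at 18  ** P7@[11:14]
pos 15 'b': at 4 (fail-walked)
pos 16 'd': at 5  ** P4@[16:16]
pos 17 'b': at 6  ** P1@[15:17]
pos 18 'b': at 8  ** P3@[15:18]
pos 19 'd': at 5 (fail-walked)  ** P4@[19:19]
pos 20 'b': at 6  ** P1@[18:20]
pos 21 'b': at 8  ** P3@[18:21]
pos 22 'd': at 5 (fail-walked)  ** P4@[22:22]
pos 23 'a': at 7 (fail-walked)  ** P2@[22:23]
pos 24 'b': at 4 (fail-walked)
pos 25 'd': at 5  ** P4@[25:25]
pos 26 'd': at 2 (fail-walked)  ** P4@[26:26]
pos 27 'a': at 7 (fail-walked)  ** P2@[26:27]
pos 28 'b': at 4 (fail-walked)
pos 29 'a': at 9
pos 30 'b': at 14  ** P6@[28:30]
pos 31 'b': at 4 (fail-walked)
pos 32 'a': at 9
pos 33 'b': at 14  ** P6@[31:33]
pos 34 'b': at 4 (fail-walked)
pos 35 'a': at 9
pos 36 'c': at 10
pos 37 'c': at 11
pos 38 'd': at 12  ** P4@[38:38]
pos 39 'c': at 13  ** P5@[34:39],P7@[36:39]
pos 40 'a': at 0 (fail-walked)
pos 41 'b': at 4
pos 42 'a': at 9

Matches: [[3,6],[4,4],[5,1],[6,4],[7,1],[8,3],[10,6],[13,4],[14,7],[16,4],[17,1],[18,3],[19,4],[20,1],[21,3],[22,4],[23,2],[25,4],[26,4],[27,2],[30,6],[33,6],[38,4],[39,5],[39,7]]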